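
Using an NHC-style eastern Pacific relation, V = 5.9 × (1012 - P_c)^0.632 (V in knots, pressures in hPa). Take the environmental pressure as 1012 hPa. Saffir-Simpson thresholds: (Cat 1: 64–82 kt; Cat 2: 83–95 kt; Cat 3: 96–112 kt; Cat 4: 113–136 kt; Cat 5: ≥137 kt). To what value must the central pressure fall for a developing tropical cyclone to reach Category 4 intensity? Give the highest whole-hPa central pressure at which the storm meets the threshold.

905 hPa

Category 4 begins at V = 113 kt.
Required ΔP = (113/5.9)^(1/0.632) = 19.153^1.582 ≈ 106.87 hPa.
P_c ≤ 1012 − 106.87 = 905.13, so the highest integer P_c is 905 hPa.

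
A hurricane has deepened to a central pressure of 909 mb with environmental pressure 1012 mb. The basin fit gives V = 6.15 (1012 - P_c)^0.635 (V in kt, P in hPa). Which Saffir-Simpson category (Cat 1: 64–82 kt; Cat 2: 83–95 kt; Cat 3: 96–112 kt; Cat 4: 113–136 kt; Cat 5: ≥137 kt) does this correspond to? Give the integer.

ΔP = 1012 − 909 = 103 mb.
V ≈ 6.15 × 103^0.635 = 6.15 × 18.97 ≈ 117 kt.
117 kt falls in the Category 4 band.

4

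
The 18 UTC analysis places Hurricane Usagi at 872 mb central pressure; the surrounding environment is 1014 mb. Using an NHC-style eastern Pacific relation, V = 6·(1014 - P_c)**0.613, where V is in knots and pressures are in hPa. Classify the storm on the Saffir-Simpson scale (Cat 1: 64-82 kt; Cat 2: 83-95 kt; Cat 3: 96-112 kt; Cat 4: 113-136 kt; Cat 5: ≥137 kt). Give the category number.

4

ΔP = 1014 − 872 = 142 mb.
V ≈ 6 × 142^0.613 = 6 × 20.86 ≈ 125 kt.
125 kt falls in the Category 4 band.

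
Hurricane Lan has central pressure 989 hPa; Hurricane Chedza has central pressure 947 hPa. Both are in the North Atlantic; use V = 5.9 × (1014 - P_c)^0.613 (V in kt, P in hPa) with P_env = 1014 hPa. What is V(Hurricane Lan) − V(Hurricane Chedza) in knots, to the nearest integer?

-35 kt

Hurricane Lan: ΔP = 25; V ≈ 5.9 × 25^0.613 ≈ 42.44 kt.
Hurricane Chedza: ΔP = 67; V ≈ 5.9 × 67^0.613 ≈ 77.67 kt.
Difference ≈ 42.44 − 77.67 = -35.23 → -35 kt.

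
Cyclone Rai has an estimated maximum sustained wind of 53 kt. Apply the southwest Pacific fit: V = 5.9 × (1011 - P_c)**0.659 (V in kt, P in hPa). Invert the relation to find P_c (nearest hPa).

ΔP = (V / 5.9)^(1/0.659) = (53/5.9)^1.517.
53/5.9 = 8.983; 8.983^1.517 ≈ 27.98 hPa.
P_c = 1011 − 27.98 = 983.02 ≈ 983 hPa.

983 hPa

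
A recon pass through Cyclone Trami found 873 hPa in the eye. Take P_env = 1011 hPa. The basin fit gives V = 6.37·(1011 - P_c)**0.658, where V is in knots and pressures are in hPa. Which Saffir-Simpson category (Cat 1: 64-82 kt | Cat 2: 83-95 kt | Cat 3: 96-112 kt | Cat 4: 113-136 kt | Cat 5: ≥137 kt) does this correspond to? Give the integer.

ΔP = 1011 − 873 = 138 hPa.
V ≈ 6.37 × 138^0.658 = 6.37 × 25.59 ≈ 163 kt.
163 kt falls in the Category 5 band.

5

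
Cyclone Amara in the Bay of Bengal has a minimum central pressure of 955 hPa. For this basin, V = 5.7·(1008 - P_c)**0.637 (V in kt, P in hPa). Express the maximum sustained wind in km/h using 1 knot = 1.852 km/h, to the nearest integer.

132 km/h

ΔP = 1008 − 955 = 53 hPa.
V ≈ 5.7 × 53^0.637 = 5.7 × 12.542 ≈ 71.489 kt.
71.489 × 1.852 ≈ 132.40 km/h → 132 km/h.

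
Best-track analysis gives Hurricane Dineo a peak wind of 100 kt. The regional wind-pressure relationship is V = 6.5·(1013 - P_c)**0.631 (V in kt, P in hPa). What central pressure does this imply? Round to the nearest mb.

ΔP = (V / 6.5)^(1/0.631) = (100/6.5)^1.585.
100/6.5 = 15.385; 15.385^1.585 ≈ 76.08 mb.
P_c = 1013 − 76.08 = 936.92 ≈ 937 mb.

937 mb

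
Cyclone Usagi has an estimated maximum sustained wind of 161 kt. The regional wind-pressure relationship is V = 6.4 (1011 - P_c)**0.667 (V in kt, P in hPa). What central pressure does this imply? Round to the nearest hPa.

885 hPa

ΔP = (V / 6.4)^(1/0.667) = (161/6.4)^1.499.
161/6.4 = 25.156; 25.156^1.499 ≈ 125.87 hPa.
P_c = 1011 − 125.87 = 885.13 ≈ 885 hPa.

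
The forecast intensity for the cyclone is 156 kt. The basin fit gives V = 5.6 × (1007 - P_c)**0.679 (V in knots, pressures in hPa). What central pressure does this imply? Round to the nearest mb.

873 mb

ΔP = (V / 5.6)^(1/0.679) = (156/5.6)^1.473.
156/5.6 = 27.857; 27.857^1.473 ≈ 134.29 mb.
P_c = 1007 − 134.29 = 872.71 ≈ 873 mb.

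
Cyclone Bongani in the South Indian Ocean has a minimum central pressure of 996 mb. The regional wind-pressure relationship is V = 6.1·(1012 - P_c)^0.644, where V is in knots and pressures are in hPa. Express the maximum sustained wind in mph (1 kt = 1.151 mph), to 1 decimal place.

41.9 mph

ΔP = 1012 − 996 = 16 mb.
V ≈ 6.1 × 16^0.644 = 6.1 × 5.963 ≈ 36.373 kt.
36.373 × 1.151 ≈ 41.87 mph → 41.9 mph.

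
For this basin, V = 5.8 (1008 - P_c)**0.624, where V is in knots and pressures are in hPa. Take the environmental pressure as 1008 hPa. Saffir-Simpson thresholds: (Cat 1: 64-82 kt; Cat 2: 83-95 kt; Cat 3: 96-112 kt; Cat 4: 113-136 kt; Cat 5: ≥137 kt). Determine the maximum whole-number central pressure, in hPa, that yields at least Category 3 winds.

Category 3 begins at V = 96 kt.
Required ΔP = (96/5.8)^(1/0.624) = 16.552^1.603 ≈ 89.80 hPa.
P_c ≤ 1008 − 89.80 = 918.20, so the highest integer P_c is 918 hPa.

918 hPa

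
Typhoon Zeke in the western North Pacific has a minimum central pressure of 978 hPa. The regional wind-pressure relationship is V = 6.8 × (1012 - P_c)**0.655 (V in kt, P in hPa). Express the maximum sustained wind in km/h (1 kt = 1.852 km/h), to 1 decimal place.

ΔP = 1012 − 978 = 34 hPa.
V ≈ 6.8 × 34^0.655 = 6.8 × 10.072 ≈ 68.490 kt.
68.490 × 1.852 ≈ 126.84 km/h → 126.8 km/h.

126.8 km/h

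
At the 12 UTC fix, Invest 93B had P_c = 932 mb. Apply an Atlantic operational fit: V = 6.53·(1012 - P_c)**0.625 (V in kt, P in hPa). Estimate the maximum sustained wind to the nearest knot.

ΔP = 1012 − 932 = 80 mb.
80^0.625 ≈ 15.468.
V ≈ 6.53 × 15.468 ≈ 101.0 kt.

101 kt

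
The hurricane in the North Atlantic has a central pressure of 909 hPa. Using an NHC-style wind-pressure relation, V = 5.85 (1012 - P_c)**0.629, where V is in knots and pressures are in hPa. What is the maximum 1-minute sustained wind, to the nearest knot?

ΔP = 1012 − 909 = 103 hPa.
103^0.629 ≈ 18.453.
V ≈ 5.85 × 18.453 ≈ 108.0 kt.

108 kt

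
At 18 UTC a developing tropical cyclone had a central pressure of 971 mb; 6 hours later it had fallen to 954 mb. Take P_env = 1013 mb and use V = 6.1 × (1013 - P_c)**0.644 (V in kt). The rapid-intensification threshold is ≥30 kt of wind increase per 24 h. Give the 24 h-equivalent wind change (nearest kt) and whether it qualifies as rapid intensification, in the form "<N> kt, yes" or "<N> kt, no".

66 kt, yes

V₁: ΔP = 42, V ≈ 6.1 × 42^0.644 ≈ 67.72 kt.
V₂: ΔP = 59, V ≈ 6.1 × 59^0.644 ≈ 84.29 kt.
ΔV over 6 h = 16.57 kt → 24 h equivalent = 16.57 × 24/6 ≈ 66.28 kt.
66 kt ≥ 30 kt ⇒ rapid intensification.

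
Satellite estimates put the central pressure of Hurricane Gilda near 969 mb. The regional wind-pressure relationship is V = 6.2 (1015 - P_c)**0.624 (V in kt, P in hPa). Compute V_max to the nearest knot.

68 kt

ΔP = 1015 − 969 = 46 mb.
46^0.624 ≈ 10.903.
V ≈ 6.2 × 10.903 ≈ 67.6 kt.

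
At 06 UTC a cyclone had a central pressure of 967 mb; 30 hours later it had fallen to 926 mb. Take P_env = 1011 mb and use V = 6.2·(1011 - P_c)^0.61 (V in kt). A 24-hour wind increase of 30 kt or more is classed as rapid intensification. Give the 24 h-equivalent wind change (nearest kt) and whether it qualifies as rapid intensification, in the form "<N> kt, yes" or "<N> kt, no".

25 kt, no

V₁: ΔP = 44, V ≈ 6.2 × 44^0.61 ≈ 62.36 kt.
V₂: ΔP = 85, V ≈ 6.2 × 85^0.61 ≈ 93.18 kt.
ΔV over 30 h = 30.82 kt → 24 h equivalent = 30.82 × 24/30 ≈ 24.66 kt.
25 kt < 30 kt ⇒ not rapid intensification.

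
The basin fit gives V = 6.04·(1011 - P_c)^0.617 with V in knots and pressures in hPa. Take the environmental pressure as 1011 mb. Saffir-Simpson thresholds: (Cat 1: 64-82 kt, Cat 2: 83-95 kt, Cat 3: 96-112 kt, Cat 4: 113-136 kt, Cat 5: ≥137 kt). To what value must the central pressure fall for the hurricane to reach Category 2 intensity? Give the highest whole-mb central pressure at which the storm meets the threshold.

Category 2 begins at V = 83 kt.
Required ΔP = (83/6.04)^(1/0.617) = 13.742^1.621 ≈ 69.90 mb.
P_c ≤ 1011 − 69.90 = 941.10, so the highest integer P_c is 941 mb.

941 mb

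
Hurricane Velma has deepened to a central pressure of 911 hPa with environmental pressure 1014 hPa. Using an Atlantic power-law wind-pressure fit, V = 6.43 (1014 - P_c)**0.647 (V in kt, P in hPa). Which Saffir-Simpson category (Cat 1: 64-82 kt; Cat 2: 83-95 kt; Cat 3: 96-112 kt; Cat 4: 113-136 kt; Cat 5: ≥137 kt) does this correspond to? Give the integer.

ΔP = 1014 − 911 = 103 hPa.
V ≈ 6.43 × 103^0.647 = 6.43 × 20.06 ≈ 129 kt.
129 kt falls in the Category 4 band.

4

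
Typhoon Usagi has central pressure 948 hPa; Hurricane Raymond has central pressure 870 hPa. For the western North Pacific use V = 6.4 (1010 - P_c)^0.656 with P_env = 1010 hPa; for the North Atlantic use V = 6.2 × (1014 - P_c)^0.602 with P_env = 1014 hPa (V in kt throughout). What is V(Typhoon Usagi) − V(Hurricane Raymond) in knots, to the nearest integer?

-28 kt

Typhoon Usagi: ΔP = 62; V ≈ 6.4 × 62^0.656 ≈ 95.94 kt.
Hurricane Raymond: ΔP = 144; V ≈ 6.2 × 144^0.602 ≈ 123.52 kt.
Difference ≈ 95.94 − 123.52 = -27.58 → -28 kt.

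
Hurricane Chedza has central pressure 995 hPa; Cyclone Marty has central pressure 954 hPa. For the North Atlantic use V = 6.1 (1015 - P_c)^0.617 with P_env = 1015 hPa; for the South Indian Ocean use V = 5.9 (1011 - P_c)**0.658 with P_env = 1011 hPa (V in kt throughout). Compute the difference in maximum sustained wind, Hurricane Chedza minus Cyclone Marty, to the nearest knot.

-46 kt

Hurricane Chedza: ΔP = 20; V ≈ 6.1 × 20^0.617 ≈ 38.73 kt.
Cyclone Marty: ΔP = 57; V ≈ 5.9 × 57^0.658 ≈ 84.38 kt.
Difference ≈ 38.73 − 84.38 = -45.65 → -46 kt.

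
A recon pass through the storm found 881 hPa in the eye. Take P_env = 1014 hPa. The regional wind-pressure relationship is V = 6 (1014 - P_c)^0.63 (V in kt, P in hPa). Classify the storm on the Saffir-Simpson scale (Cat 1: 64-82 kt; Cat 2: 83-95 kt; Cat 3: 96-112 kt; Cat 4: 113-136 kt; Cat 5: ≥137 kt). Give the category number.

ΔP = 1014 − 881 = 133 hPa.
V ≈ 6 × 133^0.63 = 6 × 21.78 ≈ 131 kt.
131 kt falls in the Category 4 band.

4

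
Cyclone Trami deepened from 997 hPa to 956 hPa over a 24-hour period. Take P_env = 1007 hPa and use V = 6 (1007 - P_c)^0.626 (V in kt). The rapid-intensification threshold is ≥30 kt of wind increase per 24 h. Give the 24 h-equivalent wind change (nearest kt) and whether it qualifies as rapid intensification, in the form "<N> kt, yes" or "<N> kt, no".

V₁: ΔP = 10, V ≈ 6 × 10^0.626 ≈ 25.36 kt.
V₂: ΔP = 51, V ≈ 6 × 51^0.626 ≈ 70.32 kt.
ΔV over 24 h = 44.96 kt → 24 h equivalent = 44.96 × 24/24 ≈ 44.96 kt.
45 kt ≥ 30 kt ⇒ rapid intensification.

45 kt, yes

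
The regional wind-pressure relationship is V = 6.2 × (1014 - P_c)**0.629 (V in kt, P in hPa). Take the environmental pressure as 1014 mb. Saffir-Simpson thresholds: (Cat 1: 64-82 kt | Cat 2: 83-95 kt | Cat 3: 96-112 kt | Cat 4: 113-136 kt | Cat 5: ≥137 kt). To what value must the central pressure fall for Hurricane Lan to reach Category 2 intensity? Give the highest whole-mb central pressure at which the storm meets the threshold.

Category 2 begins at V = 83 kt.
Required ΔP = (83/6.2)^(1/0.629) = 13.387^1.590 ≈ 61.83 mb.
P_c ≤ 1014 − 61.83 = 952.17, so the highest integer P_c is 952 mb.

952 mb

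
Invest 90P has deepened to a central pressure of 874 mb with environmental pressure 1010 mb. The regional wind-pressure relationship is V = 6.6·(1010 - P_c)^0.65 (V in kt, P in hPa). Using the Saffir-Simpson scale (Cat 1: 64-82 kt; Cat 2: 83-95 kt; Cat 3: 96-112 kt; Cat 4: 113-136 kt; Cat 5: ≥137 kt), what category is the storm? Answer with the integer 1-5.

ΔP = 1010 − 874 = 136 mb.
V ≈ 6.6 × 136^0.65 = 6.6 × 24.37 ≈ 161 kt.
161 kt falls in the Category 5 band.

5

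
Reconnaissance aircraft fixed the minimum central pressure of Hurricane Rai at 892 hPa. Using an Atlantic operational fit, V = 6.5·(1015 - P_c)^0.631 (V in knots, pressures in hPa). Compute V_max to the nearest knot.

135 kt

ΔP = 1015 − 892 = 123 hPa.
123^0.631 ≈ 20.832.
V ≈ 6.5 × 20.832 ≈ 135.4 kt.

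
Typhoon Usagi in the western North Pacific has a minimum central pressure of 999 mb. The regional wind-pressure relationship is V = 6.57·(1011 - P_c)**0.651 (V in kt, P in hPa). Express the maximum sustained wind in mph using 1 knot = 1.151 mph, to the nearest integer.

38 mph

ΔP = 1011 − 999 = 12 mb.
V ≈ 6.57 × 12^0.651 = 6.57 × 5.041 ≈ 33.122 kt.
33.122 × 1.151 ≈ 38.12 mph → 38 mph.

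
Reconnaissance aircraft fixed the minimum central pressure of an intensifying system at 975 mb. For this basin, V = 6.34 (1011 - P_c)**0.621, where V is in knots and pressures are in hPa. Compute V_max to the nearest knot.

ΔP = 1011 − 975 = 36 mb.
36^0.621 ≈ 9.257.
V ≈ 6.34 × 9.257 ≈ 58.7 kt.

59 kt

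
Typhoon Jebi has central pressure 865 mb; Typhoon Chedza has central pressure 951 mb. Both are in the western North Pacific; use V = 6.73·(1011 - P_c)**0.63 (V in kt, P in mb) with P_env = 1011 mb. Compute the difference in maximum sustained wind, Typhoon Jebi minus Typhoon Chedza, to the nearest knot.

67 kt

Typhoon Jebi: ΔP = 146; V ≈ 6.73 × 146^0.63 ≈ 155.44 kt.
Typhoon Chedza: ΔP = 60; V ≈ 6.73 × 60^0.63 ≈ 88.77 kt.
Difference ≈ 155.44 − 88.77 = 66.67 → 67 kt.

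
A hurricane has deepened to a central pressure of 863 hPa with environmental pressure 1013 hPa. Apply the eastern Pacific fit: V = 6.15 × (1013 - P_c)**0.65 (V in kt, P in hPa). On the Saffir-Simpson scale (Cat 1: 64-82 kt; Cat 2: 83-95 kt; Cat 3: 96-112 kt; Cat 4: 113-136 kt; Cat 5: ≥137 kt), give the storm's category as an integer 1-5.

5

ΔP = 1013 − 863 = 150 hPa.
V ≈ 6.15 × 150^0.65 = 6.15 × 25.97 ≈ 160 kt.
160 kt falls in the Category 5 band.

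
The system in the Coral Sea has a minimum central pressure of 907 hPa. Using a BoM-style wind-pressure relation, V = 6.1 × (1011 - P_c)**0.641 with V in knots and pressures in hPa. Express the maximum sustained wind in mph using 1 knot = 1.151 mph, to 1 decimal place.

137.8 mph

ΔP = 1011 − 907 = 104 hPa.
V ≈ 6.1 × 104^0.641 = 6.1 × 19.630 ≈ 119.742 kt.
119.742 × 1.151 ≈ 137.82 mph → 137.8 mph.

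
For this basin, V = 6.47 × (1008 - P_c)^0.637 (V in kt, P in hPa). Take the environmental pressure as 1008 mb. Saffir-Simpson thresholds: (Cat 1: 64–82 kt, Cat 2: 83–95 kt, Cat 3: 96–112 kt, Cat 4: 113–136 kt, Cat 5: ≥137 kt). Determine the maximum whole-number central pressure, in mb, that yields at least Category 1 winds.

971 mb

Category 1 begins at V = 64 kt.
Required ΔP = (64/6.47)^(1/0.637) = 9.892^1.570 ≈ 36.51 mb.
P_c ≤ 1008 − 36.51 = 971.49, so the highest integer P_c is 971 mb.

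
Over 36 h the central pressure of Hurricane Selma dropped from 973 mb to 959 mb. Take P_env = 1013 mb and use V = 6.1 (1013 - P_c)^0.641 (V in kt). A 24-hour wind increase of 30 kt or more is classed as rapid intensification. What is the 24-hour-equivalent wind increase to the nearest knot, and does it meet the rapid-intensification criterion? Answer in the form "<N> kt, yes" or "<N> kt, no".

V₁: ΔP = 40, V ≈ 6.1 × 40^0.641 ≈ 64.90 kt.
V₂: ΔP = 54, V ≈ 6.1 × 54^0.641 ≈ 78.67 kt.
ΔV over 36 h = 13.77 kt → 24 h equivalent = 13.77 × 24/36 ≈ 9.18 kt.
9 kt < 30 kt ⇒ not rapid intensification.

9 kt, no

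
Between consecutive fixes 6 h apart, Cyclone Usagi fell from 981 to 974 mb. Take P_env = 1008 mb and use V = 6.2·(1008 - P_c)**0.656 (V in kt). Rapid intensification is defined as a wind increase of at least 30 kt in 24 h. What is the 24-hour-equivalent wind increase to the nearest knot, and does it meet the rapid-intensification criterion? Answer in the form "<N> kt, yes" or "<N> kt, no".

V₁: ΔP = 27, V ≈ 6.2 × 27^0.656 ≈ 53.87 kt.
V₂: ΔP = 34, V ≈ 6.2 × 34^0.656 ≈ 62.67 kt.
ΔV over 6 h = 8.80 kt → 24 h equivalent = 8.80 × 24/6 ≈ 35.20 kt.
35 kt ≥ 30 kt ⇒ rapid intensification.

35 kt, yes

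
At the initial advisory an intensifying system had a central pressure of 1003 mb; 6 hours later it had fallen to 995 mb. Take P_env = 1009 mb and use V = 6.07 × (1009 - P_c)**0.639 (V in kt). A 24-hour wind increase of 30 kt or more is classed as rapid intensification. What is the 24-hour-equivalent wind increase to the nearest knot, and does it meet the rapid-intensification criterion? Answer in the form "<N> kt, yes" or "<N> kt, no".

V₁: ΔP = 6, V ≈ 6.07 × 6^0.639 ≈ 19.07 kt.
V₂: ΔP = 14, V ≈ 6.07 × 14^0.639 ≈ 32.78 kt.
ΔV over 6 h = 13.71 kt → 24 h equivalent = 13.71 × 24/6 ≈ 54.84 kt.
55 kt ≥ 30 kt ⇒ rapid intensification.

55 kt, yes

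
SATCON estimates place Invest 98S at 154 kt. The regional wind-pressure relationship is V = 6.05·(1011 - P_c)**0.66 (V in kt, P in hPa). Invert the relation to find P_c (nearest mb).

ΔP = (V / 6.05)^(1/0.66) = (154/6.05)^1.515.
154/6.05 = 25.455; 25.455^1.515 ≈ 134.88 mb.
P_c = 1011 − 134.88 = 876.12 ≈ 876 mb.

876 mb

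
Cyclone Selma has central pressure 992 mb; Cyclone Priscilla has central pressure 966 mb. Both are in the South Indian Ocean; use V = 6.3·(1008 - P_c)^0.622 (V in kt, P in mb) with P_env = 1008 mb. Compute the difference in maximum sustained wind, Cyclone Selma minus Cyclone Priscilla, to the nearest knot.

Cyclone Selma: ΔP = 16; V ≈ 6.3 × 16^0.622 ≈ 35.34 kt.
Cyclone Priscilla: ΔP = 42; V ≈ 6.3 × 42^0.622 ≈ 64.42 kt.
Difference ≈ 35.34 − 64.42 = -29.08 → -29 kt.

-29 kt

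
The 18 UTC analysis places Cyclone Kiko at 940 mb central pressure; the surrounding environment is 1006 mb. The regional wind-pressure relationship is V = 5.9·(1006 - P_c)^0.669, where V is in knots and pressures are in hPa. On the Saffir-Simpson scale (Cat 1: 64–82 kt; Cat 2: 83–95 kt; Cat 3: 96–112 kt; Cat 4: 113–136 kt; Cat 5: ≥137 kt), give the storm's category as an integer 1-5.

3

ΔP = 1006 − 940 = 66 mb.
V ≈ 5.9 × 66^0.669 = 5.9 × 16.49 ≈ 97 kt.
97 kt falls in the Category 3 band.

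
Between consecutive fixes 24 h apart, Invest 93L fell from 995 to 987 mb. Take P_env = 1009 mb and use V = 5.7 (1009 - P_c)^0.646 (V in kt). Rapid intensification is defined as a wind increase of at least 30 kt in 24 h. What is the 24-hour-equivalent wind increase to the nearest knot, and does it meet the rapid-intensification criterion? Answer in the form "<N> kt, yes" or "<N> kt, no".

11 kt, no

V₁: ΔP = 14, V ≈ 5.7 × 14^0.646 ≈ 31.35 kt.
V₂: ΔP = 22, V ≈ 5.7 × 22^0.646 ≈ 41.98 kt.
ΔV over 24 h = 10.63 kt → 24 h equivalent = 10.63 × 24/24 ≈ 10.63 kt.
11 kt < 30 kt ⇒ not rapid intensification.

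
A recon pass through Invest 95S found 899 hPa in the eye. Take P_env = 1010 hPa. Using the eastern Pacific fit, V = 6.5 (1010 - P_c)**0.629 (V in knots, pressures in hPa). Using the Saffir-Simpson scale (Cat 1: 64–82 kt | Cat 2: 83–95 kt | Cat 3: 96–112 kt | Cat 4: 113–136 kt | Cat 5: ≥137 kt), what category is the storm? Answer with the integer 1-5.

ΔP = 1010 − 899 = 111 hPa.
V ≈ 6.5 × 111^0.629 = 6.5 × 19.34 ≈ 126 kt.
126 kt falls in the Category 4 band.

4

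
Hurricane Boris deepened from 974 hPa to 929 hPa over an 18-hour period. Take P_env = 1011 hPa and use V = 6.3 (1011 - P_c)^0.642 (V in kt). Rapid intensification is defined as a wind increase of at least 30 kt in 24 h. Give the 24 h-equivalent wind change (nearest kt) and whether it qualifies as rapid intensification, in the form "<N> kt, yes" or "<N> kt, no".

V₁: ΔP = 37, V ≈ 6.3 × 37^0.642 ≈ 63.99 kt.
V₂: ΔP = 82, V ≈ 6.3 × 82^0.642 ≈ 106.66 kt.
ΔV over 18 h = 42.67 kt → 24 h equivalent = 42.67 × 24/18 ≈ 56.89 kt.
57 kt ≥ 30 kt ⇒ rapid intensification.

57 kt, yes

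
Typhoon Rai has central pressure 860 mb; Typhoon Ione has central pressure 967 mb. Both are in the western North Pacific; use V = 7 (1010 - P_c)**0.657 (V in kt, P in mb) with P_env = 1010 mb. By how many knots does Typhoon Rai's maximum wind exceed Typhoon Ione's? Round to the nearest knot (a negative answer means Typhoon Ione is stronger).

105 kt

Typhoon Rai: ΔP = 150; V ≈ 7 × 150^0.657 ≈ 188.27 kt.
Typhoon Ione: ΔP = 43; V ≈ 7 × 43^0.657 ≈ 82.85 kt.
Difference ≈ 188.27 − 82.85 = 105.42 → 105 kt.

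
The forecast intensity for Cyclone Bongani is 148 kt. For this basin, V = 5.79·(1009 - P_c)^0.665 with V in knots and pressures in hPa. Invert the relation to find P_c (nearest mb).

878 mb

ΔP = (V / 5.79)^(1/0.665) = (148/5.79)^1.504.
148/5.79 = 25.561; 25.561^1.504 ≈ 130.82 mb.
P_c = 1009 − 130.82 = 878.18 ≈ 878 mb.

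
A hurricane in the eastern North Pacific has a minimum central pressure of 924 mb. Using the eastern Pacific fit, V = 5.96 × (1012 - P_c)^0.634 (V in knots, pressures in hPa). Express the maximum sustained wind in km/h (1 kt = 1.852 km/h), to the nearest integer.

ΔP = 1012 − 924 = 88 mb.
V ≈ 5.96 × 88^0.634 = 5.96 × 17.092 ≈ 101.870 kt.
101.870 × 1.852 ≈ 188.66 km/h → 189 km/h.

189 km/h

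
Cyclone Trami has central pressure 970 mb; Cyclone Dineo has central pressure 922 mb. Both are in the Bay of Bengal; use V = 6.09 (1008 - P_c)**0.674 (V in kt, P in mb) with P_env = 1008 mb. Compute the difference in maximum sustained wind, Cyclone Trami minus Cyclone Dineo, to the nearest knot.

-52 kt

Cyclone Trami: ΔP = 38; V ≈ 6.09 × 38^0.674 ≈ 70.70 kt.
Cyclone Dineo: ΔP = 86; V ≈ 6.09 × 86^0.674 ≈ 122.59 kt.
Difference ≈ 70.70 − 122.59 = -51.89 → -52 kt.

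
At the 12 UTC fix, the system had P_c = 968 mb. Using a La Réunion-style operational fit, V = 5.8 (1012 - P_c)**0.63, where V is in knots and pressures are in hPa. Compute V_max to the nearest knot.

ΔP = 1012 − 968 = 44 mb.
44^0.63 ≈ 10.849.
V ≈ 5.8 × 10.849 ≈ 62.9 kt.

63 kt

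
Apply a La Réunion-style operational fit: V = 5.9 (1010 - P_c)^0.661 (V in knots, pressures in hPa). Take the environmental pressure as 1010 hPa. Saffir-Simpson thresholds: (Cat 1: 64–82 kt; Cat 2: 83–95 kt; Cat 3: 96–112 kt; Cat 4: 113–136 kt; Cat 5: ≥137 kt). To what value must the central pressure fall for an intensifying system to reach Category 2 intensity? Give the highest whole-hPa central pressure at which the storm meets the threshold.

955 hPa

Category 2 begins at V = 83 kt.
Required ΔP = (83/5.9)^(1/0.661) = 14.068^1.513 ≈ 54.59 hPa.
P_c ≤ 1010 − 54.59 = 955.41, so the highest integer P_c is 955 hPa.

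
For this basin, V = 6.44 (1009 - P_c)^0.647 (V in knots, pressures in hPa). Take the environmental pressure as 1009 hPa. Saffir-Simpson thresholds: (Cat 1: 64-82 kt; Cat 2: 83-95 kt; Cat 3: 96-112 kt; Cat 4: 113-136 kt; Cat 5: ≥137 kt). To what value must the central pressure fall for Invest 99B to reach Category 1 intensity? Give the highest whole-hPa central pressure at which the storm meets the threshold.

974 hPa

Category 1 begins at V = 64 kt.
Required ΔP = (64/6.44)^(1/0.647) = 9.938^1.546 ≈ 34.79 hPa.
P_c ≤ 1009 − 34.79 = 974.21, so the highest integer P_c is 974 hPa.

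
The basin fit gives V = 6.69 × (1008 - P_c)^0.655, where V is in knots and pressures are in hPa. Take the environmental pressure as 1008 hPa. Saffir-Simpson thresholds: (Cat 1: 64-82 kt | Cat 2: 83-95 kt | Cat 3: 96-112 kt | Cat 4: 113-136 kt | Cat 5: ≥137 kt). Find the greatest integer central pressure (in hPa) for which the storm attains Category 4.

Category 4 begins at V = 113 kt.
Required ΔP = (113/6.69)^(1/0.655) = 16.891^1.527 ≈ 74.86 hPa.
P_c ≤ 1008 − 74.86 = 933.14, so the highest integer P_c is 933 hPa.

933 hPa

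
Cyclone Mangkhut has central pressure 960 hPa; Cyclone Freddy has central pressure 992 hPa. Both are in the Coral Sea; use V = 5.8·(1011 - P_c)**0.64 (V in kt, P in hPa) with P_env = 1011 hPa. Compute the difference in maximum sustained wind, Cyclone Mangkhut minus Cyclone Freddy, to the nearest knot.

Cyclone Mangkhut: ΔP = 51; V ≈ 5.8 × 51^0.64 ≈ 71.82 kt.
Cyclone Freddy: ΔP = 19; V ≈ 5.8 × 19^0.64 ≈ 38.18 kt.
Difference ≈ 71.82 − 38.18 = 33.64 → 34 kt.

34 kt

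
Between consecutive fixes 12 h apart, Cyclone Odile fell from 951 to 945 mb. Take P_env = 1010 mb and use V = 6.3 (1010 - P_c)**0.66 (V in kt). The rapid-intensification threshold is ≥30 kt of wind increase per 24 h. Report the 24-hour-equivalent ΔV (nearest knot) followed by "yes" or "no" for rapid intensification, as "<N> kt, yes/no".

V₁: ΔP = 59, V ≈ 6.3 × 59^0.66 ≈ 92.92 kt.
V₂: ΔP = 65, V ≈ 6.3 × 65^0.66 ≈ 99.05 kt.
ΔV over 12 h = 6.13 kt → 24 h equivalent = 6.13 × 24/12 ≈ 12.26 kt.
12 kt < 30 kt ⇒ not rapid intensification.

12 kt, no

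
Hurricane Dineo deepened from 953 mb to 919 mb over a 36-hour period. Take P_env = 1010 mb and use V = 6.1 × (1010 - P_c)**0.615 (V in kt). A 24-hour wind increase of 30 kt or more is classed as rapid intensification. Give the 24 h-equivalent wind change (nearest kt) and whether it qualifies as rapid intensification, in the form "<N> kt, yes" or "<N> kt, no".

16 kt, no

V₁: ΔP = 57, V ≈ 6.1 × 57^0.615 ≈ 73.32 kt.
V₂: ΔP = 91, V ≈ 6.1 × 91^0.615 ≈ 97.76 kt.
ΔV over 36 h = 24.44 kt → 24 h equivalent = 24.44 × 24/36 ≈ 16.29 kt.
16 kt < 30 kt ⇒ not rapid intensification.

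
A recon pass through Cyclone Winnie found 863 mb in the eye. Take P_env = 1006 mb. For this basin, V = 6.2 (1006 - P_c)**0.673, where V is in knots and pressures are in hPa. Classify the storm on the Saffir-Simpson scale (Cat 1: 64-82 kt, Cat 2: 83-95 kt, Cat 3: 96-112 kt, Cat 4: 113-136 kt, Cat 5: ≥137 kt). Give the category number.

5

ΔP = 1006 − 863 = 143 mb.
V ≈ 6.2 × 143^0.673 = 6.2 × 28.22 ≈ 175 kt.
175 kt falls in the Category 5 band.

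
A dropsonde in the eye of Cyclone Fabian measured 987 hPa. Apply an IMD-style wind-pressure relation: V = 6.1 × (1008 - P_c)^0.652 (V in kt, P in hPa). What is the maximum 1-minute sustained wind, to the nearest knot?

44 kt

ΔP = 1008 − 987 = 21 hPa.
21^0.652 ≈ 7.279.
V ≈ 6.1 × 7.279 ≈ 44.4 kt.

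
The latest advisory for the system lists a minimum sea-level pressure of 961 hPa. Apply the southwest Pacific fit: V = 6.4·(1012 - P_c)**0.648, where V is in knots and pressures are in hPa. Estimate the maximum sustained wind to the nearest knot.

ΔP = 1012 − 961 = 51 hPa.
51^0.648 ≈ 12.779.
V ≈ 6.4 × 12.779 ≈ 81.8 kt.

82 kt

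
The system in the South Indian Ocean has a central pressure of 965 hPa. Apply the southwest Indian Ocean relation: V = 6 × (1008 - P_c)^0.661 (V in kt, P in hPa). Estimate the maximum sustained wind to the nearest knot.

ΔP = 1008 − 965 = 43 hPa.
43^0.661 ≈ 12.015.
V ≈ 6 × 12.015 ≈ 72.1 kt.

72 kt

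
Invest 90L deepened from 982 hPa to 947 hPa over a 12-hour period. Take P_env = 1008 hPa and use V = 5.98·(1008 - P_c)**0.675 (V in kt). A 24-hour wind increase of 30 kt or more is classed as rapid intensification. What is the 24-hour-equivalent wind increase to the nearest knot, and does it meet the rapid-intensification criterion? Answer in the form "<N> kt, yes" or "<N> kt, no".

V₁: ΔP = 26, V ≈ 5.98 × 26^0.675 ≈ 53.93 kt.
V₂: ΔP = 61, V ≈ 5.98 × 61^0.675 ≈ 95.90 kt.
ΔV over 12 h = 41.97 kt → 24 h equivalent = 41.97 × 24/12 ≈ 83.94 kt.
84 kt ≥ 30 kt ⇒ rapid intensification.

84 kt, yes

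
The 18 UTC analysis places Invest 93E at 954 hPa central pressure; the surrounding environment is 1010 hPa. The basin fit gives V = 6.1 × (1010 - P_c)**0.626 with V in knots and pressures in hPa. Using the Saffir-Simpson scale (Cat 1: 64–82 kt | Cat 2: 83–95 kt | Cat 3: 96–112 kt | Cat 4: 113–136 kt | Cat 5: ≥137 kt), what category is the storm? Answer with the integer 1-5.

ΔP = 1010 − 954 = 56 hPa.
V ≈ 6.1 × 56^0.626 = 6.1 × 12.43 ≈ 76 kt.
76 kt falls in the Category 1 band.

1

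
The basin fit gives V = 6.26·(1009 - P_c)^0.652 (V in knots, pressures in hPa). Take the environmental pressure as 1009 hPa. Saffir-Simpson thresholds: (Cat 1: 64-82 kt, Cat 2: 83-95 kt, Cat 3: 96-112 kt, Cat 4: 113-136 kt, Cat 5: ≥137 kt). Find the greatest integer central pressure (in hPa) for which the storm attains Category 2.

956 hPa

Category 2 begins at V = 83 kt.
Required ΔP = (83/6.26)^(1/0.652) = 13.259^1.534 ≈ 52.68 hPa.
P_c ≤ 1009 − 52.68 = 956.32, so the highest integer P_c is 956 hPa.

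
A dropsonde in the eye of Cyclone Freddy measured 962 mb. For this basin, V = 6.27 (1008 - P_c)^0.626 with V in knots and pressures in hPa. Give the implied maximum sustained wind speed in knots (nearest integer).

69 kt

ΔP = 1008 − 962 = 46 mb.
46^0.626 ≈ 10.987.
V ≈ 6.27 × 10.987 ≈ 68.9 kt.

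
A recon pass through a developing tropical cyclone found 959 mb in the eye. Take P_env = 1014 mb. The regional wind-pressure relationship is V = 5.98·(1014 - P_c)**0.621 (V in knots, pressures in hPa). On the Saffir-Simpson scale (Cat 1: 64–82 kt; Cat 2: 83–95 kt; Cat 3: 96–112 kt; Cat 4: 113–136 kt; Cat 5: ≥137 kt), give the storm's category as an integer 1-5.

1

ΔP = 1014 − 959 = 55 mb.
V ≈ 5.98 × 55^0.621 = 5.98 × 12.04 ≈ 72 kt.
72 kt falls in the Category 1 band.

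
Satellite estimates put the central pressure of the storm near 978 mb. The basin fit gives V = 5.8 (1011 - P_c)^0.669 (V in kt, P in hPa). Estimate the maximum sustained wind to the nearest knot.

60 kt

ΔP = 1011 − 978 = 33 mb.
33^0.669 ≈ 10.373.
V ≈ 5.8 × 10.373 ≈ 60.2 kt.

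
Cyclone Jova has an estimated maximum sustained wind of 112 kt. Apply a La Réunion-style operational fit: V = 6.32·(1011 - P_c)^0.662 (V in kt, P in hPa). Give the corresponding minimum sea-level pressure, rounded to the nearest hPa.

ΔP = (V / 6.32)^(1/0.662) = (112/6.32)^1.511.
112/6.32 = 17.722; 17.722^1.511 ≈ 76.90 hPa.
P_c = 1011 − 76.90 = 934.10 ≈ 934 hPa.

934 hPa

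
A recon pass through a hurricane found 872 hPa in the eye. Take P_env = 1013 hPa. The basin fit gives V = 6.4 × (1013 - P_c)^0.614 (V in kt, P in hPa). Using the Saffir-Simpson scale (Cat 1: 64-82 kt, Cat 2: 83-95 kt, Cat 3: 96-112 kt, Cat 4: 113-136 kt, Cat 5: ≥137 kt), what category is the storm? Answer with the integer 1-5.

4

ΔP = 1013 − 872 = 141 hPa.
V ≈ 6.4 × 141^0.614 = 6.4 × 20.87 ≈ 134 kt.
134 kt falls in the Category 4 band.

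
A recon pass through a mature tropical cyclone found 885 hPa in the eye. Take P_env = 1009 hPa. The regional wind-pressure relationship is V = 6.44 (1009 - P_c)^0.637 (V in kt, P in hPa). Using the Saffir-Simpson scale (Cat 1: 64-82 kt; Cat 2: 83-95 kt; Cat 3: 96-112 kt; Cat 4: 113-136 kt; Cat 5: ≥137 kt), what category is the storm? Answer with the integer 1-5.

5

ΔP = 1009 − 885 = 124 hPa.
V ≈ 6.44 × 124^0.637 = 6.44 × 21.55 ≈ 139 kt.
139 kt falls in the Category 5 band.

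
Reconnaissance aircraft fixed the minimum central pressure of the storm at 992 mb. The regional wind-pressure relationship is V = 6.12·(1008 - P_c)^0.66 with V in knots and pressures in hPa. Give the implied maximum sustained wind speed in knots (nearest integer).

ΔP = 1008 − 992 = 16 mb.
16^0.66 ≈ 6.233.
V ≈ 6.12 × 6.233 ≈ 38.1 kt.

38 kt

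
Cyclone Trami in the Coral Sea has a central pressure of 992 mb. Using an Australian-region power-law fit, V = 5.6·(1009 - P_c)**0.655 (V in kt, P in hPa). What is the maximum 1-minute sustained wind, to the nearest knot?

36 kt

ΔP = 1009 − 992 = 17 mb.
17^0.655 ≈ 6.397.
V ≈ 5.6 × 6.397 ≈ 35.8 kt.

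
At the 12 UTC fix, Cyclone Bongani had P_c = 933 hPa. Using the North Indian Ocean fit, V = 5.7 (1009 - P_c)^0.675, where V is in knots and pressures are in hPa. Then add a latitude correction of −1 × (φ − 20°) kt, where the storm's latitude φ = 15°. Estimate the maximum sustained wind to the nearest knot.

ΔP = 1009 − 933 = 76 hPa.
76^0.675 ≈ 18.602.
V ≈ 5.7 × 18.602 ≈ 106.0 kt.
Latitude correction: −1 × (15 − 20) = 5 kt.
Corrected V ≈ 111 kt → 111 kt.

111 kt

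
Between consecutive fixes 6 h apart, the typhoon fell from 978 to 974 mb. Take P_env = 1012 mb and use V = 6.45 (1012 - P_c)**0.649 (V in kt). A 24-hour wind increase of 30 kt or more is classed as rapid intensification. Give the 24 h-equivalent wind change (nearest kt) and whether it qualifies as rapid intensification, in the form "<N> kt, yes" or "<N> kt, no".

19 kt, no

V₁: ΔP = 34, V ≈ 6.45 × 34^0.649 ≈ 63.60 kt.
V₂: ΔP = 38, V ≈ 6.45 × 38^0.649 ≈ 68.37 kt.
ΔV over 6 h = 4.77 kt → 24 h equivalent = 4.77 × 24/6 ≈ 19.08 kt.
19 kt < 30 kt ⇒ not rapid intensification.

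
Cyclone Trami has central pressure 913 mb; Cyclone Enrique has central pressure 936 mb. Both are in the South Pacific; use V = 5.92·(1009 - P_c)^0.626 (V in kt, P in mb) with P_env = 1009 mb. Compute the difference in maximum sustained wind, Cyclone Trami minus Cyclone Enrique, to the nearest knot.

Cyclone Trami: ΔP = 96; V ≈ 5.92 × 96^0.626 ≈ 103.09 kt.
Cyclone Enrique: ΔP = 73; V ≈ 5.92 × 73^0.626 ≈ 86.85 kt.
Difference ≈ 103.09 − 86.85 = 16.24 → 16 kt.

16 kt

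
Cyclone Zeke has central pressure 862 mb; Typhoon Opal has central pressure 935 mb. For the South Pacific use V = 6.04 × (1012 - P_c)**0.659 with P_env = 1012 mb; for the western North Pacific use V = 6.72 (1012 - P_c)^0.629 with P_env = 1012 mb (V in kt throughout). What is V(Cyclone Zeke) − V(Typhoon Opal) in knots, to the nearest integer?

Cyclone Zeke: ΔP = 150; V ≈ 6.04 × 150^0.659 ≈ 164.09 kt.
Typhoon Opal: ΔP = 77; V ≈ 6.72 × 77^0.629 ≈ 103.27 kt.
Difference ≈ 164.09 − 103.27 = 60.82 → 61 kt.

61 kt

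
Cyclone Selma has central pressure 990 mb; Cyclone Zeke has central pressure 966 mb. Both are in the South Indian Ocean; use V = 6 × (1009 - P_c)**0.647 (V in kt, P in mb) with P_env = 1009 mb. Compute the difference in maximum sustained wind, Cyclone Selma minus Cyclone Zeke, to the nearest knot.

Cyclone Selma: ΔP = 19; V ≈ 6 × 19^0.647 ≈ 40.32 kt.
Cyclone Zeke: ΔP = 43; V ≈ 6 × 43^0.647 ≈ 68.39 kt.
Difference ≈ 40.32 − 68.39 = -28.07 → -28 kt.

-28 kt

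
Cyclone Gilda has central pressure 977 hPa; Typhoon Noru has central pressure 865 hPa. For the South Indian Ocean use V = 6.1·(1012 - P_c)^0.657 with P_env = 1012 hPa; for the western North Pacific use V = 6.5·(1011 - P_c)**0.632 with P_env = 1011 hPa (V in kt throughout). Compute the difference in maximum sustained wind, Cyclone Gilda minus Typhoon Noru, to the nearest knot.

-89 kt

Cyclone Gilda: ΔP = 35; V ≈ 6.1 × 35^0.657 ≈ 63.06 kt.
Typhoon Noru: ΔP = 146; V ≈ 6.5 × 146^0.632 ≈ 151.63 kt.
Difference ≈ 63.06 − 151.63 = -88.57 → -89 kt.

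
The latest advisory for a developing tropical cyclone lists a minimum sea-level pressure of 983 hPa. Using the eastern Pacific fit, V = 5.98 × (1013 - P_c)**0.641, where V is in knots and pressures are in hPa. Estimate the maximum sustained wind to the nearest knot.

ΔP = 1013 − 983 = 30 hPa.
30^0.641 ≈ 8.848.
V ≈ 5.98 × 8.848 ≈ 52.9 kt.

53 kt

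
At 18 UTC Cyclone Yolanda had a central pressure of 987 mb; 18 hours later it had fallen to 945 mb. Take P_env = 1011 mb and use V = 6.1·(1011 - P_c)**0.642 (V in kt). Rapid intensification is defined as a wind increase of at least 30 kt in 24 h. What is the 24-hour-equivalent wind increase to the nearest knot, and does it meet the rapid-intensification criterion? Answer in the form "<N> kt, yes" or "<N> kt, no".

V₁: ΔP = 24, V ≈ 6.1 × 24^0.642 ≈ 46.93 kt.
V₂: ΔP = 66, V ≈ 6.1 × 66^0.642 ≈ 89.84 kt.
ΔV over 18 h = 42.91 kt → 24 h equivalent = 42.91 × 24/18 ≈ 57.21 kt.
57 kt ≥ 30 kt ⇒ rapid intensification.

57 kt, yes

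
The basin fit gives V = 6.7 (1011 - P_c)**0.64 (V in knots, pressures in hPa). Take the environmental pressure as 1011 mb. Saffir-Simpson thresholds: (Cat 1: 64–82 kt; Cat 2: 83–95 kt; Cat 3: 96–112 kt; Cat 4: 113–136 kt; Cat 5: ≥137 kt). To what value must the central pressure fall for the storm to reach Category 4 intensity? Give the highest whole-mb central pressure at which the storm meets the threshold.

Category 4 begins at V = 113 kt.
Required ΔP = (113/6.7)^(1/0.64) = 16.866^1.562 ≈ 82.64 mb.
P_c ≤ 1011 − 82.64 = 928.36, so the highest integer P_c is 928 mb.

928 mb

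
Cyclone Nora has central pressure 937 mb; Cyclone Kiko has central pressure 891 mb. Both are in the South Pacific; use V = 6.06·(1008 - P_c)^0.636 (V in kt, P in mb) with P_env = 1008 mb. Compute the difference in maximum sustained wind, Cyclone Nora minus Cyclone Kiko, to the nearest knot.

-34 kt

Cyclone Nora: ΔP = 71; V ≈ 6.06 × 71^0.636 ≈ 91.17 kt.
Cyclone Kiko: ΔP = 117; V ≈ 6.06 × 117^0.636 ≈ 125.27 kt.
Difference ≈ 91.17 − 125.27 = -34.10 → -34 kt.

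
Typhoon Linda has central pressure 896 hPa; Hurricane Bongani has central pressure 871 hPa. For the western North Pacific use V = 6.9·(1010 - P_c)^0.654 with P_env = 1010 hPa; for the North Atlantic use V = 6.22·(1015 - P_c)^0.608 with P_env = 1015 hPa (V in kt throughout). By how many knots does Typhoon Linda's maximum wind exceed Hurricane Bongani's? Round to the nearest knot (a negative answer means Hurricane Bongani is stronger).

Typhoon Linda: ΔP = 114; V ≈ 6.9 × 114^0.654 ≈ 152.78 kt.
Hurricane Bongani: ΔP = 144; V ≈ 6.22 × 144^0.608 ≈ 127.67 kt.
Difference ≈ 152.78 − 127.67 = 25.11 → 25 kt.

25 kt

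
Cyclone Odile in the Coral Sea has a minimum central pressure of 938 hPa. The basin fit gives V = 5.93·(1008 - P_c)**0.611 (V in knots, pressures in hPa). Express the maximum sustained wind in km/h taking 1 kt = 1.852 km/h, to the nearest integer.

ΔP = 1008 − 938 = 70 hPa.
V ≈ 5.93 × 70^0.611 = 5.93 × 13.408 ≈ 79.508 kt.
79.508 × 1.852 ≈ 147.25 km/h → 147 km/h.

147 km/h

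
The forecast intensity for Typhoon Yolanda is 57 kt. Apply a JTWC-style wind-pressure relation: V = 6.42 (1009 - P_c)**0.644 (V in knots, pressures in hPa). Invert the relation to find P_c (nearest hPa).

ΔP = (V / 6.42)^(1/0.644) = (57/6.42)^1.553.
57/6.42 = 8.879; 8.879^1.553 ≈ 29.69 hPa.
P_c = 1009 − 29.69 = 979.31 ≈ 979 hPa.

979 hPa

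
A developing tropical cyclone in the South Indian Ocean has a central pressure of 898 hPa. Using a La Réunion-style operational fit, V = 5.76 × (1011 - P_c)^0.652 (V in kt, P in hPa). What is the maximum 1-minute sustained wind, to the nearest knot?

126 kt

ΔP = 1011 − 898 = 113 hPa.
113^0.652 ≈ 21.808.
V ≈ 5.76 × 21.808 ≈ 125.6 kt.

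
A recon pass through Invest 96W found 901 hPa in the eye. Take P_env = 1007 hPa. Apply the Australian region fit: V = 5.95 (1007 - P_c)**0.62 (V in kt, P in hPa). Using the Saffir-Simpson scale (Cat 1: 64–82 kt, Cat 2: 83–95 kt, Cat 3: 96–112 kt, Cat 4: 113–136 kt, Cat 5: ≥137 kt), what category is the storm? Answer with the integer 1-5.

ΔP = 1007 − 901 = 106 hPa.
V ≈ 5.95 × 106^0.62 = 5.95 × 18.02 ≈ 107 kt.
107 kt falls in the Category 3 band.

3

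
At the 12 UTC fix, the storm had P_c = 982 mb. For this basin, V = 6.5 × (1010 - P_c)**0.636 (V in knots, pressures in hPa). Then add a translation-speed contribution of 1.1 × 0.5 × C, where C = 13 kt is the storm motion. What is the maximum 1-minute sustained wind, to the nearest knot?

61 kt

ΔP = 1010 − 982 = 28 mb.
28^0.636 ≈ 8.325.
V ≈ 6.5 × 8.325 ≈ 54.1 kt.
Translation term: 1.1 × 0.5 × 13 = 7.15 kt.
Corrected V ≈ 61.25 kt → 61 kt.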